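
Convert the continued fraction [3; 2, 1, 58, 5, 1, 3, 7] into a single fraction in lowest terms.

Start with 7.
3 + 1/(7/1) = 3 + 1/7 = 22/7
1 + 1/(22/7) = 1 + 7/22 = 29/22
5 + 1/(29/22) = 5 + 22/29 = 167/29
58 + 1/(167/29) = 58 + 29/167 = 9715/167
1 + 1/(9715/167) = 1 + 167/9715 = 9882/9715
2 + 1/(9882/9715) = 2 + 9715/9882 = 29479/9882
3 + 1/(29479/9882) = 3 + 9882/29479 = 98319/29479

98319/29479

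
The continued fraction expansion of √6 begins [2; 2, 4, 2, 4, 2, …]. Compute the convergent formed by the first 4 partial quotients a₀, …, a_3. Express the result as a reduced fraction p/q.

Use the convergent recurrence hₖ = aₖ·hₖ₋₁ + hₖ₋₂ (and likewise for the denominators kₖ):
a_0 = 2: 2/1
a_1 = 2: 5/2
a_2 = 4: 22/9
a_3 = 2: 49/20

49/20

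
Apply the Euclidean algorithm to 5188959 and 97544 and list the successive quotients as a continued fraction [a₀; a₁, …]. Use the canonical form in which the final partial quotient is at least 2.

[53; 5, 10, 51, 1, 1, 2, 7]

5188959 ÷ 97544 → quotient 53, remainder 19127
97544 ÷ 19127 → quotient 5, remainder 1909
19127 ÷ 1909 → quotient 10, remainder 37
1909 ÷ 37 → quotient 51, remainder 22
37 ÷ 22 → quotient 1, remainder 15
22 ÷ 15 → quotient 1, remainder 7
15 ÷ 7 → quotient 2, remainder 1
7 ÷ 1 → quotient 7, remainder 0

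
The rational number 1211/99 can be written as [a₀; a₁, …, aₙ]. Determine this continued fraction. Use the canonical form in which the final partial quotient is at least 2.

Repeatedly divide and take the remainder:
1211 = 12·99 + 23, so a_0 = 12
99 = 4·23 + 7, so a_1 = 4
23 = 3·7 + 2, so a_2 = 3
7 = 3·2 + 1, so a_3 = 3
2 = 2·1 + 0, so a_4 = 2

[12; 4, 3, 3, 2]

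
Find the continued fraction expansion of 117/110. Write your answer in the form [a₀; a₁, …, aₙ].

[1; 15, 1, 2, 2]

117 = 1·110 + 7, so a_0 = 1
110 = 15·7 + 5, so a_1 = 15
7 = 1·5 + 2, so a_2 = 1
5 = 2·2 + 1, so a_3 = 2
2 = 2·1 + 0, so a_4 = 2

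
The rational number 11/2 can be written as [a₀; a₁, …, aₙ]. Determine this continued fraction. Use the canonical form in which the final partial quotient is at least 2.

[5; 2]

⌊11/2⌋ = 5, remainder 1
⌊2/1⌋ = 2, remainder 0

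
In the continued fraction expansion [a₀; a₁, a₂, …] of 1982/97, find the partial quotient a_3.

Repeatedly divide and take the remainder:
⌊1982/97⌋ = 20, remainder 42
⌊97/42⌋ = 2, remainder 13
⌊42/13⌋ = 3, remainder 3
⌊13/3⌋ = 4, remainder 1

4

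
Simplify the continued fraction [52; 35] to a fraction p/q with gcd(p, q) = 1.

1821/35

a_0 = 52: 52/1
a_1 = 35: 1821/35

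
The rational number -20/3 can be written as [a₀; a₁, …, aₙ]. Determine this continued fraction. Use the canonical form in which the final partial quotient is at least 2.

[-7; 3]

Apply division with remainder until the remainder is 0:
⌊-20/3⌋ = -7, remainder 1
⌊3/1⌋ = 3, remainder 0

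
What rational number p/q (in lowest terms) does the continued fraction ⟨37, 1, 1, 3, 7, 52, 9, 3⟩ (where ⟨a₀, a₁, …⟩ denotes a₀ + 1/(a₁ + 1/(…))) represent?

2802808/74605

a_0 = 37: 37/1
a_1 = 1: 38/1
a_2 = 1: 75/2
a_3 = 3: 263/7
a_4 = 7: 1916/51
a_5 = 52: 99895/2659
a_6 = 9: 900971/23982
a_7 = 3: 2802808/74605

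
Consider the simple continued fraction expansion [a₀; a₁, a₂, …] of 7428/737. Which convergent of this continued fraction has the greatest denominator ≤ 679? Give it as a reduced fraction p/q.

List convergents until the denominator exceeds the bound:
a_0 = 10: 10/1  (≤ bound)
a_1 = 12: 121/12  (≤ bound)
a_2 = 1: 131/13  (≤ bound)
a_3 = 2: 383/38  (≤ bound)
a_4 = 2: 897/89  (≤ bound)
a_5 = 2: 2177/216  (≤ bound)
a_6 = 3: 7428/737  (> 679, stop)

2177/216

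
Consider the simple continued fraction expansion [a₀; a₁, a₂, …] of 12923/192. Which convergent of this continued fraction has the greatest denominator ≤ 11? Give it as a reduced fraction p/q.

673/10

List convergents until the denominator exceeds the bound:
a_0 = 67: 67/1  (≤ bound)
a_1 = 3: 202/3  (≤ bound)
a_2 = 3: 673/10  (≤ bound)
a_3 = 1: 875/13  (> 11, stop)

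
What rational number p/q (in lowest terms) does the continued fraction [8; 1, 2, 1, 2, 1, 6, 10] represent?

8951/1025

a_0 = 8: 8/1
a_1 = 1: 9/1
a_2 = 2: 26/3
a_3 = 1: 35/4
a_4 = 2: 96/11
a_5 = 1: 131/15
a_6 = 6: 882/101
a_7 = 10: 8951/1025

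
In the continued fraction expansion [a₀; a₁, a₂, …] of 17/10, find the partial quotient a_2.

2

Run the Euclidean algorithm, recording each quotient:
17 ÷ 10 → quotient 1, remainder 7
10 ÷ 7 → quotient 1, remainder 3
7 ÷ 3 → quotient 2, remainder 1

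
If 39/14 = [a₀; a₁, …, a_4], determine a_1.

Run the Euclidean algorithm, recording each quotient:
39 ÷ 14 → quotient 2, remainder 11
14 ÷ 11 → quotient 1, remainder 3

1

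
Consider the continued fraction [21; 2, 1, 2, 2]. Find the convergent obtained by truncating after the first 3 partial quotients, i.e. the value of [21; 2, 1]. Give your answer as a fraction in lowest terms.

Start with 1.
2 + 1/(1/1) = 2 + 1/1 = 3/1
21 + 1/(3/1) = 21 + 1/3 = 64/3

64/3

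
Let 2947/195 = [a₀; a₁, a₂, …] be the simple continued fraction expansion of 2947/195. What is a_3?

2947 ÷ 195 → quotient 15, remainder 22
195 ÷ 22 → quotient 8, remainder 19
22 ÷ 19 → quotient 1, remainder 3
19 ÷ 3 → quotient 6, remainder 1

6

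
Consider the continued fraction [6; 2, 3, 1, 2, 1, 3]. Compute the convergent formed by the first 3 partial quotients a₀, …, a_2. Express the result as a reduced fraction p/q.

a_0 = 6: 6/1
a_1 = 2: 13/2
a_2 = 3: 45/7

45/7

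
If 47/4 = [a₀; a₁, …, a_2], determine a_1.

1

⌊47/4⌋ = 11, remainder 3
⌊4/3⌋ = 1, remainder 1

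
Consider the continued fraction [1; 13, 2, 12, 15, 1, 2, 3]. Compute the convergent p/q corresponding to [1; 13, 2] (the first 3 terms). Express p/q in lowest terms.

29/27

Start with 2.
13 + 1/(2/1) = 13 + 1/2 = 27/2
1 + 1/(27/2) = 1 + 2/27 = 29/27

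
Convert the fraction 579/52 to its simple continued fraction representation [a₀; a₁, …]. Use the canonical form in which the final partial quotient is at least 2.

579 = 11·52 + 7, so a_0 = 11
52 = 7·7 + 3, so a_1 = 7
7 = 2·3 + 1, so a_2 = 2
3 = 3·1 + 0, so a_3 = 3

[11; 7, 2, 3]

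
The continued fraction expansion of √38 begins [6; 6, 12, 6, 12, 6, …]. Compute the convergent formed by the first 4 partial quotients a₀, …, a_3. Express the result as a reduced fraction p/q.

Start with 6.
12 + 1/(6/1) = 12 + 1/6 = 73/6
6 + 1/(73/6) = 6 + 6/73 = 444/73
6 + 1/(444/73) = 6 + 73/444 = 2737/444

2737/444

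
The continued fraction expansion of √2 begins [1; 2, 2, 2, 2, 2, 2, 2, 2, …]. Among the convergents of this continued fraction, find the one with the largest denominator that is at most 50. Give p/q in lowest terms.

a_0 = 1: 1/1  (≤ bound)
a_1 = 2: 3/2  (≤ bound)
a_2 = 2: 7/5  (≤ bound)
a_3 = 2: 17/12  (≤ bound)
a_4 = 2: 41/29  (≤ bound)
a_5 = 2: 99/70  (> 50, stop)

41/29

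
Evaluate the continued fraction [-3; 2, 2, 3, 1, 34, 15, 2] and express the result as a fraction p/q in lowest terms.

-61556/23759

a_0 = -3: -3/1
a_1 = 2: -5/2
a_2 = 2: -13/5
a_3 = 3: -44/17
a_4 = 1: -57/22
a_5 = 34: -1982/765
a_6 = 15: -29787/11497
a_7 = 2: -61556/23759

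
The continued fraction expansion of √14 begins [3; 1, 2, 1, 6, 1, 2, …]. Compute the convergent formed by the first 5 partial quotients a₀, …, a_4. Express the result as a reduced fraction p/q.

a_0 = 3: 3/1
a_1 = 1: 4/1
a_2 = 2: 11/3
a_3 = 1: 15/4
a_4 = 6: 101/27

101/27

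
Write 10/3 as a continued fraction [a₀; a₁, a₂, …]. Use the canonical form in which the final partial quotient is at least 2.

⌊10/3⌋ = 3, remainder 1
⌊3/1⌋ = 3, remainder 0

[3; 3]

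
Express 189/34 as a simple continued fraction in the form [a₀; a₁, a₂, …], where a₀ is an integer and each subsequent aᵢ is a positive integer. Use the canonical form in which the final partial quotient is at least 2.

[5; 1, 1, 3, 1, 3]

189 = 5·34 + 19, so a_0 = 5
34 = 1·19 + 15, so a_1 = 1
19 = 1·15 + 4, so a_2 = 1
15 = 3·4 + 3, so a_3 = 3
4 = 1·3 + 1, so a_4 = 1
3 = 3·1 + 0, so a_5 = 3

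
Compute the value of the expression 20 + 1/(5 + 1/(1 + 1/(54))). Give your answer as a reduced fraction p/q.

6635/329

Start with 54.
1 + 1/(54/1) = 1 + 1/54 = 55/54
5 + 1/(55/54) = 5 + 54/55 = 329/55
20 + 1/(329/55) = 20 + 55/329 = 6635/329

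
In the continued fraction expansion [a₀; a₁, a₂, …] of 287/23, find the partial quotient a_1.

2

Apply division with remainder until the remainder is 0:
287 = 12·23 + 11, so a_0 = 12
23 = 2·11 + 1, so a_1 = 2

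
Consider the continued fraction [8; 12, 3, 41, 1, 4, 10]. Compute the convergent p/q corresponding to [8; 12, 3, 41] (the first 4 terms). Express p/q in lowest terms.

Build up convergents one term at a time:
a_0 = 8: 8/1
a_1 = 12: 97/12
a_2 = 3: 299/37
a_3 = 41: 12356/1529

12356/1529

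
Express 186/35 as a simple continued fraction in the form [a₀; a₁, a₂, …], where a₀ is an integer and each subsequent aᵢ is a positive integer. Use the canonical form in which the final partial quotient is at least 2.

[5; 3, 5, 2]

186 = 5·35 + 11, so a_0 = 5
35 = 3·11 + 2, so a_1 = 3
11 = 5·2 + 1, so a_2 = 5
2 = 2·1 + 0, so a_3 = 2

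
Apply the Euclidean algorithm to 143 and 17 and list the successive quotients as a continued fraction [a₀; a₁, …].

Repeatedly divide and take the remainder:
143 ÷ 17 → quotient 8, remainder 7
17 ÷ 7 → quotient 2, remainder 3
7 ÷ 3 → quotient 2, remainder 1
3 ÷ 1 → quotient 3, remainder 0

[8; 2, 2, 3]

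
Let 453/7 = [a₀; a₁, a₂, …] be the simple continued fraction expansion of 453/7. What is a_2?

⌊453/7⌋ = 64, remainder 5
⌊7/5⌋ = 1, remainder 2
⌊5/2⌋ = 2, remainder 1

2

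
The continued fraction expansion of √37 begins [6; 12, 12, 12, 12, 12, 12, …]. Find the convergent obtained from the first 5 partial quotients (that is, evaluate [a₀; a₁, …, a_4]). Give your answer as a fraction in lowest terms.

a_0 = 6: 6/1
a_1 = 12: 73/12
a_2 = 12: 882/145
a_3 = 12: 10657/1752
a_4 = 12: 128766/21169

128766/21169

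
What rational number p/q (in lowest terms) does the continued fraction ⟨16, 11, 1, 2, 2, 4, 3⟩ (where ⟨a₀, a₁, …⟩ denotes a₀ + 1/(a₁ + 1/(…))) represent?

18836/1171

Start with 3.
4 + 1/(3/1) = 4 + 1/3 = 13/3
2 + 1/(13/3) = 2 + 3/13 = 29/13
2 + 1/(29/13) = 2 + 13/29 = 71/29
1 + 1/(71/29) = 1 + 29/71 = 100/71
11 + 1/(100/71) = 11 + 71/100 = 1171/100
16 + 1/(1171/100) = 16 + 100/1171 = 18836/1171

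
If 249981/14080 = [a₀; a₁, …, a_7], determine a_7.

⌊249981/14080⌋ = 17, remainder 10621
⌊14080/10621⌋ = 1, remainder 3459
⌊10621/3459⌋ = 3, remainder 244
⌊3459/244⌋ = 14, remainder 43
⌊244/43⌋ = 5, remainder 29
⌊43/29⌋ = 1, remainder 14
⌊29/14⌋ = 2, remainder 1
⌊14/1⌋ = 14, remainder 0

14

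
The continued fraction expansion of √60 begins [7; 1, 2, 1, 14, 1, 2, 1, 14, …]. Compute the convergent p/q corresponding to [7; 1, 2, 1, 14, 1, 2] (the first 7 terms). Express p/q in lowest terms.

a_0 = 7: 7/1
a_1 = 1: 8/1
a_2 = 2: 23/3
a_3 = 1: 31/4
a_4 = 14: 457/59
a_5 = 1: 488/63
a_6 = 2: 1433/185

1433/185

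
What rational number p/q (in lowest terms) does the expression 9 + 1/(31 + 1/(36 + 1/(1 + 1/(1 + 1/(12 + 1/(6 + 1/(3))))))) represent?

4922809/545027

Start with 3.
6 + 1/(3/1) = 6 + 1/3 = 19/3
12 + 1/(19/3) = 12 + 3/19 = 231/19
1 + 1/(231/19) = 1 + 19/231 = 250/231
1 + 1/(250/231) = 1 + 231/250 = 481/250
36 + 1/(481/250) = 36 + 250/481 = 17566/481
31 + 1/(17566/481) = 31 + 481/17566 = 545027/17566
9 + 1/(545027/17566) = 9 + 17566/545027 = 4922809/545027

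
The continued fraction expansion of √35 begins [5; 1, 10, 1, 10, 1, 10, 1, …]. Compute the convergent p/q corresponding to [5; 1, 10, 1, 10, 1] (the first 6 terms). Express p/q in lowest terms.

a_0 = 5: 5/1
a_1 = 1: 6/1
a_2 = 10: 65/11
a_3 = 1: 71/12
a_4 = 10: 775/131
a_5 = 1: 846/143

846/143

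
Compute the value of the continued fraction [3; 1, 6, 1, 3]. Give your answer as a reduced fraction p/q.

120/31

a_0 = 3: 3/1
a_1 = 1: 4/1
a_2 = 6: 27/7
a_3 = 1: 31/8
a_4 = 3: 120/31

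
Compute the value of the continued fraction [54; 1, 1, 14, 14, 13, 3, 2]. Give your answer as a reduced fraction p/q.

2079666/38147

Work from the innermost term outward:
Start with 2.
3 + 1/(2/1) = 3 + 1/2 = 7/2
13 + 1/(7/2) = 13 + 2/7 = 93/7
14 + 1/(93/7) = 14 + 7/93 = 1309/93
14 + 1/(1309/93) = 14 + 93/1309 = 18419/1309
1 + 1/(18419/1309) = 1 + 1309/18419 = 19728/18419
1 + 1/(19728/18419) = 1 + 18419/19728 = 38147/19728
54 + 1/(38147/19728) = 54 + 19728/38147 = 2079666/38147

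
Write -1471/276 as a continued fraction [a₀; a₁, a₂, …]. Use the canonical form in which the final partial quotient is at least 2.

[-6; 1, 2, 30, 3]

Run the Euclidean algorithm, recording each quotient:
-1471 ÷ 276 → quotient -6, remainder 185
276 ÷ 185 → quotient 1, remainder 91
185 ÷ 91 → quotient 2, remainder 3
91 ÷ 3 → quotient 30, remainder 1
3 ÷ 1 → quotient 3, remainder 0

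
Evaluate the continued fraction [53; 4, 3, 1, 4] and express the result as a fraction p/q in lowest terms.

Use the convergent recurrence hₖ = aₖ·hₖ₋₁ + hₖ₋₂ (and likewise for the denominators kₖ):
a_0 = 53: 53/1
a_1 = 4: 213/4
a_2 = 3: 692/13
a_3 = 1: 905/17
a_4 = 4: 4312/81

4312/81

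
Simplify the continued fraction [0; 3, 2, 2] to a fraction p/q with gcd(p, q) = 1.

Build up convergents one term at a time:
a_0 = 0: 0/1
a_1 = 3: 1/3
a_2 = 2: 2/7
a_3 = 2: 5/17

5/17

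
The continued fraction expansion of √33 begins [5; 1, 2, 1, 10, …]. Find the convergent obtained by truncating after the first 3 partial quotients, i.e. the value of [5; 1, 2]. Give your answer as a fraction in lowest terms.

17/3

a_0 = 5: 5/1
a_1 = 1: 6/1
a_2 = 2: 17/3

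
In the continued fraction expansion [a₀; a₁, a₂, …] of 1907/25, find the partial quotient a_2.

⌊1907/25⌋ = 76, remainder 7
⌊25/7⌋ = 3, remainder 4
⌊7/4⌋ = 1, remainder 3

1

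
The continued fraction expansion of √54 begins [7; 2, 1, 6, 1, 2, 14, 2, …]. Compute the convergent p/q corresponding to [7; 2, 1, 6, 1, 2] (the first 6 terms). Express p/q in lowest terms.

Work from the innermost term outward:
Start with 2.
1 + 1/(2/1) = 1 + 1/2 = 3/2
6 + 1/(3/2) = 6 + 2/3 = 20/3
1 + 1/(20/3) = 1 + 3/20 = 23/20
2 + 1/(23/20) = 2 + 20/23 = 66/23
7 + 1/(66/23) = 7 + 23/66 = 485/66

485/66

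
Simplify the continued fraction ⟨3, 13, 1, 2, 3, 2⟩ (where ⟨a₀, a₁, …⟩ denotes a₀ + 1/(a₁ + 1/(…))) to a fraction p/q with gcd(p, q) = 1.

Start with 2.
3 + 1/(2/1) = 3 + 1/2 = 7/2
2 + 1/(7/2) = 2 + 2/7 = 16/7
1 + 1/(16/7) = 1 + 7/16 = 23/16
13 + 1/(23/16) = 13 + 16/23 = 315/23
3 + 1/(315/23) = 3 + 23/315 = 968/315

968/315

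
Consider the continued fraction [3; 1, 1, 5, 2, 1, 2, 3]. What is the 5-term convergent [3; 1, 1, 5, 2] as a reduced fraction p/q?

Collapse the nested fraction from the inside out:
Start with 2.
5 + 1/(2/1) = 5 + 1/2 = 11/2
1 + 1/(11/2) = 1 + 2/11 = 13/11
1 + 1/(13/11) = 1 + 11/13 = 24/13
3 + 1/(24/13) = 3 + 13/24 = 85/24

85/24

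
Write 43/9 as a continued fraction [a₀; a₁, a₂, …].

[4; 1, 3, 2]

Run the Euclidean algorithm, recording each quotient:
43 = 4·9 + 7, so a_0 = 4
9 = 1·7 + 2, so a_1 = 1
7 = 3·2 + 1, so a_2 = 3
2 = 2·1 + 0, so a_3 = 2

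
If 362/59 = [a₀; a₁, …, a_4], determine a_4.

Repeatedly divide and take the remainder:
362 ÷ 59 → quotient 6, remainder 8
59 ÷ 8 → quotient 7, remainder 3
8 ÷ 3 → quotient 2, remainder 2
3 ÷ 2 → quotient 1, remainder 1
2 ÷ 1 → quotient 2, remainder 0

2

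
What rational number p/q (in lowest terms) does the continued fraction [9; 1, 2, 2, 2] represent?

a_0 = 9: 9/1
a_1 = 1: 10/1
a_2 = 2: 29/3
a_3 = 2: 68/7
a_4 = 2: 165/17

165/17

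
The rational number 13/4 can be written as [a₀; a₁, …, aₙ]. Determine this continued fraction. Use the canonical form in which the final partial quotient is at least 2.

Run the Euclidean algorithm, recording each quotient:
⌊13/4⌋ = 3, remainder 1
⌊4/1⌋ = 4, remainder 0

[3; 4]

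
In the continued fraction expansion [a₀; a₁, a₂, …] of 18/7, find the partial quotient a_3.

18 ÷ 7 → quotient 2, remainder 4
7 ÷ 4 → quotient 1, remainder 3
4 ÷ 3 → quotient 1, remainder 1
3 ÷ 1 → quotient 3, remainder 0

3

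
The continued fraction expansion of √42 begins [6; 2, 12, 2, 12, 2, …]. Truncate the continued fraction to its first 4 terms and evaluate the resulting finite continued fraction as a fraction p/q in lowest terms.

337/52

a_0 = 6: 6/1
a_1 = 2: 13/2
a_2 = 12: 162/25
a_3 = 2: 337/52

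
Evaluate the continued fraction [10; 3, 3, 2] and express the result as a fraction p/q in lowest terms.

237/23

a_0 = 10: 10/1
a_1 = 3: 31/3
a_2 = 3: 103/10
a_3 = 2: 237/23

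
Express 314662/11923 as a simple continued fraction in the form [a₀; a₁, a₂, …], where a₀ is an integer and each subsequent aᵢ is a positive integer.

[26; 2, 1, 1, 3, 1, 14, 35]

Run the Euclidean algorithm, recording each quotient:
⌊314662/11923⌋ = 26, remainder 4664
⌊11923/4664⌋ = 2, remainder 2595
⌊4664/2595⌋ = 1, remainder 2069
⌊2595/2069⌋ = 1, remainder 526
⌊2069/526⌋ = 3, remainder 491
⌊526/491⌋ = 1, remainder 35
⌊491/35⌋ = 14, remainder 1
⌊35/1⌋ = 35, remainder 0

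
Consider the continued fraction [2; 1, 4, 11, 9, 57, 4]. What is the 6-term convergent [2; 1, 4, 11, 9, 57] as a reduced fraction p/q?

81496/29069

Start with 57.
9 + 1/(57/1) = 9 + 1/57 = 514/57
11 + 1/(514/57) = 11 + 57/514 = 5711/514
4 + 1/(5711/514) = 4 + 514/5711 = 23358/5711
1 + 1/(23358/5711) = 1 + 5711/23358 = 29069/23358
2 + 1/(29069/23358) = 2 + 23358/29069 = 81496/29069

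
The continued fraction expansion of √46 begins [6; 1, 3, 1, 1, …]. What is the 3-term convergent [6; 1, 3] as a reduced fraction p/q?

Start with 3.
1 + 1/(3/1) = 1 + 1/3 = 4/3
6 + 1/(4/3) = 6 + 3/4 = 27/4

27/4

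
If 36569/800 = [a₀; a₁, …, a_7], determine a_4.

6

Run the Euclidean algorithm, recording each quotient:
36569 ÷ 800 → quotient 45, remainder 569
800 ÷ 569 → quotient 1, remainder 231
569 ÷ 231 → quotient 2, remainder 107
231 ÷ 107 → quotient 2, remainder 17
107 ÷ 17 → quotient 6, remainder 5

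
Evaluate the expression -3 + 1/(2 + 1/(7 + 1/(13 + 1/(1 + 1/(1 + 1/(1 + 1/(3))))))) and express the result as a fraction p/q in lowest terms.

-5755/2272

Use the convergent recurrence hₖ = aₖ·hₖ₋₁ + hₖ₋₂ (and likewise for the denominators kₖ):
a_0 = -3: -3/1
a_1 = 2: -5/2
a_2 = 7: -38/15
a_3 = 13: -499/197
a_4 = 1: -537/212
a_5 = 1: -1036/409
a_6 = 1: -1573/621
a_7 = 3: -5755/2272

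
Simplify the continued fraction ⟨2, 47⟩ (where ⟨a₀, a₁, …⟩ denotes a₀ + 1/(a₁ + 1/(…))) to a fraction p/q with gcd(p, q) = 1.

Compute successive convergents:
a_0 = 2: 2/1
a_1 = 47: 95/47

95/47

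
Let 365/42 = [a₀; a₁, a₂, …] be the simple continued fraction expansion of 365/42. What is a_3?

4

Repeatedly divide and take the remainder:
⌊365/42⌋ = 8, remainder 29
⌊42/29⌋ = 1, remainder 13
⌊29/13⌋ = 2, remainder 3
⌊13/3⌋ = 4, remainder 1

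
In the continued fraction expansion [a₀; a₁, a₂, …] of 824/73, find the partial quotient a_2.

2

Repeatedly divide and take the remainder:
⌊824/73⌋ = 11, remainder 21
⌊73/21⌋ = 3, remainder 10
⌊21/10⌋ = 2, remainder 1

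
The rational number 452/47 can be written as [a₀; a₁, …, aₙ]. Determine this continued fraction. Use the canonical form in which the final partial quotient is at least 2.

[9; 1, 1, 1, 1, 1, 1, 3]

Repeatedly divide and take the remainder:
452 = 9·47 + 29, so a_0 = 9
47 = 1·29 + 18, so a_1 = 1
29 = 1·18 + 11, so a_2 = 1
18 = 1·11 + 7, so a_3 = 1
11 = 1·7 + 4, so a_4 = 1
7 = 1·4 + 3, so a_5 = 1
4 = 1·3 + 1, so a_6 = 1
3 = 3·1 + 0, so a_7 = 3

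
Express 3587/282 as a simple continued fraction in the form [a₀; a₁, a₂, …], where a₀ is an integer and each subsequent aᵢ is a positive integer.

Repeatedly divide and take the remainder:
3587 ÷ 282 → quotient 12, remainder 203
282 ÷ 203 → quotient 1, remainder 79
203 ÷ 79 → quotient 2, remainder 45
79 ÷ 45 → quotient 1, remainder 34
45 ÷ 34 → quotient 1, remainder 11
34 ÷ 11 → quotient 3, remainder 1
11 ÷ 1 → quotient 11, remainder 0

[12; 1, 2, 1, 1, 3, 11]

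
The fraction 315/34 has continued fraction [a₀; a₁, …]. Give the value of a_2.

1

315 ÷ 34 → quotient 9, remainder 9
34 ÷ 9 → quotient 3, remainder 7
9 ÷ 7 → quotient 1, remainder 2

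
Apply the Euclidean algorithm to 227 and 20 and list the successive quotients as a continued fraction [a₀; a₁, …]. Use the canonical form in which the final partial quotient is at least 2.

227 ÷ 20 → quotient 11, remainder 7
20 ÷ 7 → quotient 2, remainder 6
7 ÷ 6 → quotient 1, remainder 1
6 ÷ 1 → quotient 6, remainder 0

[11; 2, 1, 6]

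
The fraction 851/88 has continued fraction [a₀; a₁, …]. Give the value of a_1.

851 = 9·88 + 59, so a_0 = 9
88 = 1·59 + 29, so a_1 = 1

1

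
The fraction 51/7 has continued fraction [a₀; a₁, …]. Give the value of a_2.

2

Run the Euclidean algorithm, recording each quotient:
⌊51/7⌋ = 7, remainder 2
⌊7/2⌋ = 3, remainder 1
⌊2/1⌋ = 2, remainder 0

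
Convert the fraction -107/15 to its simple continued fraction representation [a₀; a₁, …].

-107 ÷ 15 → quotient -8, remainder 13
15 ÷ 13 → quotient 1, remainder 2
13 ÷ 2 → quotient 6, remainder 1
2 ÷ 1 → quotient 2, remainder 0

[-8; 1, 6, 2]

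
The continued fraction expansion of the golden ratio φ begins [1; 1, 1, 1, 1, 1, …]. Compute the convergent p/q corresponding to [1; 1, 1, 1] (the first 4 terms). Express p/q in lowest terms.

Starting at the tail and folding back:
Start with 1.
1 + 1/(1/1) = 1 + 1/1 = 2/1
1 + 1/(2/1) = 1 + 1/2 = 3/2
1 + 1/(3/2) = 1 + 2/3 = 5/3

5/3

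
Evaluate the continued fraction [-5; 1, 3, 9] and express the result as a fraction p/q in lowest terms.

-157/37

Start with 9.
3 + 1/(9/1) = 3 + 1/9 = 28/9
1 + 1/(28/9) = 1 + 9/28 = 37/28
-5 + 1/(37/28) = -5 + 28/37 = -157/37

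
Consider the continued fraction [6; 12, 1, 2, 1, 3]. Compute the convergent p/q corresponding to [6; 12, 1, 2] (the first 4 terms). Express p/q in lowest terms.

a_0 = 6: 6/1
a_1 = 12: 73/12
a_2 = 1: 79/13
a_3 = 2: 231/38

231/38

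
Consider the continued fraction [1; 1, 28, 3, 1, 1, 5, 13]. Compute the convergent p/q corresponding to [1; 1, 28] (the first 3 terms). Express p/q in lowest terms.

Collapse the nested fraction from the inside out:
Start with 28.
1 + 1/(28/1) = 1 + 1/28 = 29/28
1 + 1/(29/28) = 1 + 28/29 = 57/29

57/29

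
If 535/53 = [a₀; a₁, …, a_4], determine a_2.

Apply division with remainder until the remainder is 0:
535 = 10·53 + 5, so a_0 = 10
53 = 10·5 + 3, so a_1 = 10
5 = 1·3 + 2, so a_2 = 1

1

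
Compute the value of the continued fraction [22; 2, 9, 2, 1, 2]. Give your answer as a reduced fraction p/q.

3551/158

Collapse the nested fraction from the inside out:
Start with 2.
1 + 1/(2/1) = 1 + 1/2 = 3/2
2 + 1/(3/2) = 2 + 2/3 = 8/3
9 + 1/(8/3) = 9 + 3/8 = 75/8
2 + 1/(75/8) = 2 + 8/75 = 158/75
22 + 1/(158/75) = 22 + 75/158 = 3551/158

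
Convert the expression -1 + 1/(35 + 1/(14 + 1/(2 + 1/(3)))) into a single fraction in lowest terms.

-3441/3542

Use the convergent recurrence hₖ = aₖ·hₖ₋₁ + hₖ₋₂ (and likewise for the denominators kₖ):
a_0 = -1: -1/1
a_1 = 35: -34/35
a_2 = 14: -477/491
a_3 = 2: -988/1017
a_4 = 3: -3441/3542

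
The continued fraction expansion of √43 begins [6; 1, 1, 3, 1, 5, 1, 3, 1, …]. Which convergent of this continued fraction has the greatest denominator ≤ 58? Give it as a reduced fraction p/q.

List convergents until the denominator exceeds the bound:
a_0 = 6: 6/1  (≤ bound)
a_1 = 1: 7/1  (≤ bound)
a_2 = 1: 13/2  (≤ bound)
a_3 = 3: 46/7  (≤ bound)
a_4 = 1: 59/9  (≤ bound)
a_5 = 5: 341/52  (≤ bound)
a_6 = 1: 400/61  (> 58, stop)

341/52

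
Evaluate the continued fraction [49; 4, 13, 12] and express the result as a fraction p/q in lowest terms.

31517/640

Compute successive convergents:
a_0 = 49: 49/1
a_1 = 4: 197/4
a_2 = 13: 2610/53
a_3 = 12: 31517/640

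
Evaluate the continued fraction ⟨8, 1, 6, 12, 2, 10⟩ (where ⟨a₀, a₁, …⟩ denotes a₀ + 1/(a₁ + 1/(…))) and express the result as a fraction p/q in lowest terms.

Starting at the tail and folding back:
Start with 10.
2 + 1/(10/1) = 2 + 1/10 = 21/10
12 + 1/(21/10) = 12 + 10/21 = 262/21
6 + 1/(262/21) = 6 + 21/262 = 1593/262
1 + 1/(1593/262) = 1 + 262/1593 = 1855/1593
8 + 1/(1855/1593) = 8 + 1593/1855 = 16433/1855

16433/1855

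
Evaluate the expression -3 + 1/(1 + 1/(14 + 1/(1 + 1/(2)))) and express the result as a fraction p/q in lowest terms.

Collapse the nested fraction from the inside out:
Start with 2.
1 + 1/(2/1) = 1 + 1/2 = 3/2
14 + 1/(3/2) = 14 + 2/3 = 44/3
1 + 1/(44/3) = 1 + 3/44 = 47/44
-3 + 1/(47/44) = -3 + 44/47 = -97/47

-97/47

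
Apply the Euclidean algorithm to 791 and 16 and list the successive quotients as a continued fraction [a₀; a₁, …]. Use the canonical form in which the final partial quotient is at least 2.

791 ÷ 16 → quotient 49, remainder 7
16 ÷ 7 → quotient 2, remainder 2
7 ÷ 2 → quotient 3, remainder 1
2 ÷ 1 → quotient 2, remainder 0

[49; 2, 3, 2]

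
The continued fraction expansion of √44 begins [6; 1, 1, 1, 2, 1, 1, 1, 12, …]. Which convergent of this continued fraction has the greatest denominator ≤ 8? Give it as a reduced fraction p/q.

53/8

a_0 = 6: 6/1  (≤ bound)
a_1 = 1: 7/1  (≤ bound)
a_2 = 1: 13/2  (≤ bound)
a_3 = 1: 20/3  (≤ bound)
a_4 = 2: 53/8  (≤ bound)
a_5 = 1: 73/11  (> 8, stop)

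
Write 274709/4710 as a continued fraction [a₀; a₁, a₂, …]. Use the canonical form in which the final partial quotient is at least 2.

[58; 3, 12, 2, 3, 8, 2]

⌊274709/4710⌋ = 58, remainder 1529
⌊4710/1529⌋ = 3, remainder 123
⌊1529/123⌋ = 12, remainder 53
⌊123/53⌋ = 2, remainder 17
⌊53/17⌋ = 3, remainder 2
⌊17/2⌋ = 8, remainder 1
⌊2/1⌋ = 2, remainder 0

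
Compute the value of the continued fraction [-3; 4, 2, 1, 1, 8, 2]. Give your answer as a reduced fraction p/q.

-1109/400

Use the convergent recurrence hₖ = aₖ·hₖ₋₁ + hₖ₋₂ (and likewise for the denominators kₖ):
a_0 = -3: -3/1
a_1 = 4: -11/4
a_2 = 2: -25/9
a_3 = 1: -36/13
a_4 = 1: -61/22
a_5 = 8: -524/189
a_6 = 2: -1109/400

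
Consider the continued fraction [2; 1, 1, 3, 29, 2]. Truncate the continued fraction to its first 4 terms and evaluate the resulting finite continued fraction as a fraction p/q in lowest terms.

Collapse the nested fraction from the inside out:
Start with 3.
1 + 1/(3/1) = 1 + 1/3 = 4/3
1 + 1/(4/3) = 1 + 3/4 = 7/4
2 + 1/(7/4) = 2 + 4/7 = 18/7

18/7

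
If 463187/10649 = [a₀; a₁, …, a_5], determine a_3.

⌊463187/10649⌋ = 43, remainder 5280
⌊10649/5280⌋ = 2, remainder 89
⌊5280/89⌋ = 59, remainder 29
⌊89/29⌋ = 3, remainder 2

3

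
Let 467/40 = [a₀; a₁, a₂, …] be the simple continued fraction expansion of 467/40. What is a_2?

Apply division with remainder until the remainder is 0:
⌊467/40⌋ = 11, remainder 27
⌊40/27⌋ = 1, remainder 13
⌊27/13⌋ = 2, remainder 1

2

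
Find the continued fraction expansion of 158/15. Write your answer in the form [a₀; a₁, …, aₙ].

158 ÷ 15 → quotient 10, remainder 8
15 ÷ 8 → quotient 1, remainder 7
8 ÷ 7 → quotient 1, remainder 1
7 ÷ 1 → quotient 7, remainder 0

[10; 1, 1, 7]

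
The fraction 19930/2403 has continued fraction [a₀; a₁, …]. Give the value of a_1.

Apply division with remainder until the remainder is 0:
19930 = 8·2403 + 706, so a_0 = 8
2403 = 3·706 + 285, so a_1 = 3

3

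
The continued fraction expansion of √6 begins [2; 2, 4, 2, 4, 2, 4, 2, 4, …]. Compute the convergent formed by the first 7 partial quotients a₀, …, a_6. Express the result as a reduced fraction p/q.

Start with 4.
2 + 1/(4/1) = 2 + 1/4 = 9/4
4 + 1/(9/4) = 4 + 4/9 = 40/9
2 + 1/(40/9) = 2 + 9/40 = 89/40
4 + 1/(89/40) = 4 + 40/89 = 396/89
2 + 1/(396/89) = 2 + 89/396 = 881/396
2 + 1/(881/396) = 2 + 396/881 = 2158/881

2158/881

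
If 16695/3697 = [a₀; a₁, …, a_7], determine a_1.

1

⌊16695/3697⌋ = 4, remainder 1907
⌊3697/1907⌋ = 1, remainder 1790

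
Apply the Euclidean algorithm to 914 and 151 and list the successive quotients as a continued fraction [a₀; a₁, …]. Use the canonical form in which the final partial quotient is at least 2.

914 ÷ 151 → quotient 6, remainder 8
151 ÷ 8 → quotient 18, remainder 7
8 ÷ 7 → quotient 1, remainder 1
7 ÷ 1 → quotient 7, remainder 0

[6; 18, 1, 7]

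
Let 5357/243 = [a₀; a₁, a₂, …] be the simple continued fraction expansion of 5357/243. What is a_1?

22

Apply division with remainder until the remainder is 0:
5357 ÷ 243 → quotient 22, remainder 11
243 ÷ 11 → quotient 22, remainder 1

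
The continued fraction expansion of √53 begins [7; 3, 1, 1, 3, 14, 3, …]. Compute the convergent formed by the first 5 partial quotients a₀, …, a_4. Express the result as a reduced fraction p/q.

a_0 = 7: 7/1
a_1 = 3: 22/3
a_2 = 1: 29/4
a_3 = 1: 51/7
a_4 = 3: 182/25

182/25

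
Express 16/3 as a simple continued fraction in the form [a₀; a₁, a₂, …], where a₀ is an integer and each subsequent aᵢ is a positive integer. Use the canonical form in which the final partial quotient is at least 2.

⌊16/3⌋ = 5, remainder 1
⌊3/1⌋ = 3, remainder 0

[5; 3]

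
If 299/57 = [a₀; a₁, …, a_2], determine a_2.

14

Repeatedly divide and take the remainder:
⌊299/57⌋ = 5, remainder 14
⌊57/14⌋ = 4, remainder 1
⌊14/1⌋ = 14, remainder 0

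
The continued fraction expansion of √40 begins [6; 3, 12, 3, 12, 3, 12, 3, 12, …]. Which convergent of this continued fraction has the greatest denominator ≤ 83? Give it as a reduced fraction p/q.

234/37

a_0 = 6: 6/1  (≤ bound)
a_1 = 3: 19/3  (≤ bound)
a_2 = 12: 234/37  (≤ bound)
a_3 = 3: 721/114  (> 83, stop)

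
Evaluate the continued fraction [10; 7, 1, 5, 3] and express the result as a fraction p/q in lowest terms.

1509/149

Compute successive convergents:
a_0 = 10: 10/1
a_1 = 7: 71/7
a_2 = 1: 81/8
a_3 = 5: 476/47
a_4 = 3: 1509/149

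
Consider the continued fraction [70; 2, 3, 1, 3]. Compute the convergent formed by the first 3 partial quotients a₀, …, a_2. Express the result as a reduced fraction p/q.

Collapse the nested fraction from the inside out:
Start with 3.
2 + 1/(3/1) = 2 + 1/3 = 7/3
70 + 1/(7/3) = 70 + 3/7 = 493/7

493/7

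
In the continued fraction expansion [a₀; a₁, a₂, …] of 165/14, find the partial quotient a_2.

Apply division with remainder until the remainder is 0:
165 = 11·14 + 11, so a_0 = 11
14 = 1·11 + 3, so a_1 = 1
11 = 3·3 + 2, so a_2 = 3

3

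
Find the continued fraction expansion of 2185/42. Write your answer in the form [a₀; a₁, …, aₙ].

2185 ÷ 42 → quotient 52, remainder 1
42 ÷ 1 → quotient 42, remainder 0

[52; 42]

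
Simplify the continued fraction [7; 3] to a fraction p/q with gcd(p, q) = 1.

a_0 = 7: 7/1
a_1 = 3: 22/3

22/3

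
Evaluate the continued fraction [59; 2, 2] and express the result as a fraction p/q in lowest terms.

Start with 2.
2 + 1/(2/1) = 2 + 1/2 = 5/2
59 + 1/(5/2) = 59 + 2/5 = 297/5

297/5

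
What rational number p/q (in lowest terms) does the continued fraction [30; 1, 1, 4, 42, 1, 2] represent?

a_0 = 30: 30/1
a_1 = 1: 31/1
a_2 = 1: 61/2
a_3 = 4: 275/9
a_4 = 42: 11611/380
a_5 = 1: 11886/389
a_6 = 2: 35383/1158

35383/1158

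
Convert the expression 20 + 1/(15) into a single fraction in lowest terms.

301/15

a_0 = 20: 20/1
a_1 = 15: 301/15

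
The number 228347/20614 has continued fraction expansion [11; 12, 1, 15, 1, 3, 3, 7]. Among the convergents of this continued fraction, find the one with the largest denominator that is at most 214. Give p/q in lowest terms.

a_0 = 11: 11/1  (≤ bound)
a_1 = 12: 133/12  (≤ bound)
a_2 = 1: 144/13  (≤ bound)
a_3 = 15: 2293/207  (≤ bound)
a_4 = 1: 2437/220  (> 214, stop)

2293/207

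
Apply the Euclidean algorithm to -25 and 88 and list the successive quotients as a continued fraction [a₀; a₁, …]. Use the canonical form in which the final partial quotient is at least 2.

[-1; 1, 2, 1, 1, 12]

Repeatedly divide and take the remainder:
-25 = -1·88 + 63, so a_0 = -1
88 = 1·63 + 25, so a_1 = 1
63 = 2·25 + 13, so a_2 = 2
25 = 1·13 + 12, so a_3 = 1
13 = 1·12 + 1, so a_4 = 1
12 = 12·1 + 0, so a_5 = 12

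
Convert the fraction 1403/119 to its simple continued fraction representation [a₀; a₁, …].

[11; 1, 3, 1, 3, 6]

Run the Euclidean algorithm, recording each quotient:
⌊1403/119⌋ = 11, remainder 94
⌊119/94⌋ = 1, remainder 25
⌊94/25⌋ = 3, remainder 19
⌊25/19⌋ = 1, remainder 6
⌊19/6⌋ = 3, remainder 1
⌊6/1⌋ = 6, remainder 0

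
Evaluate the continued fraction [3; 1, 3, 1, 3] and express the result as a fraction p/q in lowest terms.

72/19

a_0 = 3: 3/1
a_1 = 1: 4/1
a_2 = 3: 15/4
a_3 = 1: 19/5
a_4 = 3: 72/19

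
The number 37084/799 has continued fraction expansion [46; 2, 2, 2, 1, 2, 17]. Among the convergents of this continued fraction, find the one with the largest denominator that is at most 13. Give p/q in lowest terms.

List convergents until the denominator exceeds the bound:
a_0 = 46: 46/1  (≤ bound)
a_1 = 2: 93/2  (≤ bound)
a_2 = 2: 232/5  (≤ bound)
a_3 = 2: 557/12  (≤ bound)
a_4 = 1: 789/17  (> 13, stop)

557/12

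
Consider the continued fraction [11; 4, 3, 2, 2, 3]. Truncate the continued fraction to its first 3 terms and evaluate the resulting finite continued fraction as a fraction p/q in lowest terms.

a_0 = 11: 11/1
a_1 = 4: 45/4
a_2 = 3: 146/13

146/13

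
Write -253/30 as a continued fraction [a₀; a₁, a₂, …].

[-9; 1, 1, 3, 4]

⌊-253/30⌋ = -9, remainder 17
⌊30/17⌋ = 1, remainder 13
⌊17/13⌋ = 1, remainder 4
⌊13/4⌋ = 3, remainder 1
⌊4/1⌋ = 4, remainder 0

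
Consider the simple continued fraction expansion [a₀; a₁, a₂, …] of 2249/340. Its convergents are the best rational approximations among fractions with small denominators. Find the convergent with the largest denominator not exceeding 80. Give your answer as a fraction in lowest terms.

86/13

a_0 = 6: 6/1  (≤ bound)
a_1 = 1: 7/1  (≤ bound)
a_2 = 1: 13/2  (≤ bound)
a_3 = 1: 20/3  (≤ bound)
a_4 = 1: 33/5  (≤ bound)
a_5 = 2: 86/13  (≤ bound)
a_6 = 8: 721/109  (> 80, stop)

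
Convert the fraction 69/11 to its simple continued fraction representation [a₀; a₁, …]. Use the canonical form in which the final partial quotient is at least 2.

Apply division with remainder until the remainder is 0:
69 ÷ 11 → quotient 6, remainder 3
11 ÷ 3 → quotient 3, remainder 2
3 ÷ 2 → quotient 1, remainder 1
2 ÷ 1 → quotient 2, remainder 0

[6; 3, 1, 2]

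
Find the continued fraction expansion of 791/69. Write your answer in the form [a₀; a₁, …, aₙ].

[11; 2, 6, 2, 2]

⌊791/69⌋ = 11, remainder 32
⌊69/32⌋ = 2, remainder 5
⌊32/5⌋ = 6, remainder 2
⌊5/2⌋ = 2, remainder 1
⌊2/1⌋ = 2, remainder 0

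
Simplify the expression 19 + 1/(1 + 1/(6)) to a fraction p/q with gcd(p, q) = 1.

Starting at the tail and folding back:
Start with 6.
1 + 1/(6/1) = 1 + 1/6 = 7/6
19 + 1/(7/6) = 19 + 6/7 = 139/7

139/7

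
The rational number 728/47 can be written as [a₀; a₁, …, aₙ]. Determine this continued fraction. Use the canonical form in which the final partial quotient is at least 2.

[15; 2, 23]

728 ÷ 47 → quotient 15, remainder 23
47 ÷ 23 → quotient 2, remainder 1
23 ÷ 1 → quotient 23, remainder 0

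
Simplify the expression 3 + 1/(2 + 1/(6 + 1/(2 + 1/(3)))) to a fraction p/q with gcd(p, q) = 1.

a_0 = 3: 3/1
a_1 = 2: 7/2
a_2 = 6: 45/13
a_3 = 2: 97/28
a_4 = 3: 336/97

336/97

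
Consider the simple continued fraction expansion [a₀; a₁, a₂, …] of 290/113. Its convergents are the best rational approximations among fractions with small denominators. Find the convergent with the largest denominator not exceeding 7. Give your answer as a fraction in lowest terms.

18/7

List convergents until the denominator exceeds the bound:
a_0 = 2: 2/1  (≤ bound)
a_1 = 1: 3/1  (≤ bound)
a_2 = 1: 5/2  (≤ bound)
a_3 = 3: 18/7  (≤ bound)
a_4 = 3: 59/23  (> 7, stop)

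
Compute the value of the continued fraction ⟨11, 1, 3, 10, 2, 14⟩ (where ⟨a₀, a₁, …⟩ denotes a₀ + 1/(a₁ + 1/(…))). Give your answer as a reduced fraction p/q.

14636/1245

Start with 14.
2 + 1/(14/1) = 2 + 1/14 = 29/14
10 + 1/(29/14) = 10 + 14/29 = 304/29
3 + 1/(304/29) = 3 + 29/304 = 941/304
1 + 1/(941/304) = 1 + 304/941 = 1245/941
11 + 1/(1245/941) = 11 + 941/1245 = 14636/1245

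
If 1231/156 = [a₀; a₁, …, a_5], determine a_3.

⌊1231/156⌋ = 7, remainder 139
⌊156/139⌋ = 1, remainder 17
⌊139/17⌋ = 8, remainder 3
⌊17/3⌋ = 5, remainder 2

5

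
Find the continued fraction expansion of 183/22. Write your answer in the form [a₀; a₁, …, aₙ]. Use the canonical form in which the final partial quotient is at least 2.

[8; 3, 7]

Apply division with remainder until the remainder is 0:
183 ÷ 22 → quotient 8, remainder 7
22 ÷ 7 → quotient 3, remainder 1
7 ÷ 1 → quotient 7, remainder 0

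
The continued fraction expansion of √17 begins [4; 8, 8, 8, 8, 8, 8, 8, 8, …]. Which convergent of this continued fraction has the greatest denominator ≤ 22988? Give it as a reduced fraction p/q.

List convergents until the denominator exceeds the bound:
a_0 = 4: 4/1  (≤ bound)
a_1 = 8: 33/8  (≤ bound)
a_2 = 8: 268/65  (≤ bound)
a_3 = 8: 2177/528  (≤ bound)
a_4 = 8: 17684/4289  (≤ bound)
a_5 = 8: 143649/34840  (> 22988, stop)

17684/4289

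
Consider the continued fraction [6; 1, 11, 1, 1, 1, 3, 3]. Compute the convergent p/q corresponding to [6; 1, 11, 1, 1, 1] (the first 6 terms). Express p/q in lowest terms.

Start with 1.
1 + 1/(1/1) = 1 + 1/1 = 2/1
1 + 1/(2/1) = 1 + 1/2 = 3/2
11 + 1/(3/2) = 11 + 2/3 = 35/3
1 + 1/(35/3) = 1 + 3/35 = 38/35
6 + 1/(38/35) = 6 + 35/38 = 263/38

263/38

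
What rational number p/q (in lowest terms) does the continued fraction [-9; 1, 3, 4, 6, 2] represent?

Starting at the tail and folding back:
Start with 2.
6 + 1/(2/1) = 6 + 1/2 = 13/2
4 + 1/(13/2) = 4 + 2/13 = 54/13
3 + 1/(54/13) = 3 + 13/54 = 175/54
1 + 1/(175/54) = 1 + 54/175 = 229/175
-9 + 1/(229/175) = -9 + 175/229 = -1886/229

-1886/229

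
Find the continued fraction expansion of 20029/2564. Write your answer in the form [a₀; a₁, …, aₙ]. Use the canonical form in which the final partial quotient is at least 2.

[7; 1, 4, 3, 4, 7, 5]

Repeatedly divide and take the remainder:
20029 = 7·2564 + 2081, so a_0 = 7
2564 = 1·2081 + 483, so a_1 = 1
2081 = 4·483 + 149, so a_2 = 4
483 = 3·149 + 36, so a_3 = 3
149 = 4·36 + 5, so a_4 = 4
36 = 7·5 + 1, so a_5 = 7
5 = 5·1 + 0, so a_6 = 5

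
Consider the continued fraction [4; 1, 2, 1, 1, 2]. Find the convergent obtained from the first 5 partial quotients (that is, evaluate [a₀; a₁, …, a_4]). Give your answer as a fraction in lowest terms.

33/7

Starting at the tail and folding back:
Start with 1.
1 + 1/(1/1) = 1 + 1/1 = 2/1
2 + 1/(2/1) = 2 + 1/2 = 5/2
1 + 1/(5/2) = 1 + 2/5 = 7/5
4 + 1/(7/5) = 4 + 5/7 = 33/7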